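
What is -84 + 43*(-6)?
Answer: -342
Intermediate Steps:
-84 + 43*(-6) = -84 - 258 = -342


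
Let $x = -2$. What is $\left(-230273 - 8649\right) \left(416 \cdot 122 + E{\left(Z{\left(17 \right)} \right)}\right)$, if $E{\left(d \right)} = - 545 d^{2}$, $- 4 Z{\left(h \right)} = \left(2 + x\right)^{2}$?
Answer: $-12125769344$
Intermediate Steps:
$Z{\left(h \right)} = 0$ ($Z{\left(h \right)} = - \frac{\left(2 - 2\right)^{2}}{4} = - \frac{0^{2}}{4} = \left(- \frac{1}{4}\right) 0 = 0$)
$\left(-230273 - 8649\right) \left(416 \cdot 122 + E{\left(Z{\left(17 \right)} \right)}\right) = \left(-230273 - 8649\right) \left(416 \cdot 122 - 545 \cdot 0^{2}\right) = - 238922 \left(50752 - 0\right) = - 238922 \left(50752 + 0\right) = \left(-238922\right) 50752 = -12125769344$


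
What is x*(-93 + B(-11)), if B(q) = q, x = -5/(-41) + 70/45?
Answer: -64376/369 ≈ -174.46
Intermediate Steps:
x = 619/369 (x = -5*(-1/41) + 70*(1/45) = 5/41 + 14/9 = 619/369 ≈ 1.6775)
x*(-93 + B(-11)) = 619*(-93 - 11)/369 = (619/369)*(-104) = -64376/369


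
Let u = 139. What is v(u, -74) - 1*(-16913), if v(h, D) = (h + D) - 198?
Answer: 16780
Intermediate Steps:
v(h, D) = -198 + D + h (v(h, D) = (D + h) - 198 = -198 + D + h)
v(u, -74) - 1*(-16913) = (-198 - 74 + 139) - 1*(-16913) = -133 + 16913 = 16780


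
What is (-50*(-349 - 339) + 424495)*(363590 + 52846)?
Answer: 191100398220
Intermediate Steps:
(-50*(-349 - 339) + 424495)*(363590 + 52846) = (-50*(-688) + 424495)*416436 = (34400 + 424495)*416436 = 458895*416436 = 191100398220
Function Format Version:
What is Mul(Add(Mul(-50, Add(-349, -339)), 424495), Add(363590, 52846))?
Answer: 191100398220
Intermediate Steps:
Mul(Add(Mul(-50, Add(-349, -339)), 424495), Add(363590, 52846)) = Mul(Add(Mul(-50, -688), 424495), 416436) = Mul(Add(34400, 424495), 416436) = Mul(458895, 416436) = 191100398220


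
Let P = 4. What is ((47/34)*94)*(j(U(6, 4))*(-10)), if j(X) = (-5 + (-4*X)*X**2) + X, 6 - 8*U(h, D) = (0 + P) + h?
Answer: 110450/17 ≈ 6497.1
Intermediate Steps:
U(h, D) = 1/4 - h/8 (U(h, D) = 3/4 - ((0 + 4) + h)/8 = 3/4 - (4 + h)/8 = 3/4 + (-1/2 - h/8) = 1/4 - h/8)
j(X) = -5 + X - 4*X**3 (j(X) = (-5 - 4*X**3) + X = -5 + X - 4*X**3)
((47/34)*94)*(j(U(6, 4))*(-10)) = ((47/34)*94)*((-5 + (1/4 - 1/8*6) - 4*(1/4 - 1/8*6)**3)*(-10)) = ((47*(1/34))*94)*((-5 + (1/4 - 3/4) - 4*(1/4 - 3/4)**3)*(-10)) = ((47/34)*94)*((-5 - 1/2 - 4*(-1/2)**3)*(-10)) = 2209*((-5 - 1/2 - 4*(-1/8))*(-10))/17 = 2209*((-5 - 1/2 + 1/2)*(-10))/17 = 2209*(-5*(-10))/17 = (2209/17)*50 = 110450/17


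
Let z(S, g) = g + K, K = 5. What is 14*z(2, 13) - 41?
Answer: 211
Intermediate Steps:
z(S, g) = 5 + g (z(S, g) = g + 5 = 5 + g)
14*z(2, 13) - 41 = 14*(5 + 13) - 41 = 14*18 - 41 = 252 - 41 = 211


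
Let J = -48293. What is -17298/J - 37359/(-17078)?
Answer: 2099593431/824747854 ≈ 2.5457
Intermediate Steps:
-17298/J - 37359/(-17078) = -17298/(-48293) - 37359/(-17078) = -17298*(-1/48293) - 37359*(-1/17078) = 17298/48293 + 37359/17078 = 2099593431/824747854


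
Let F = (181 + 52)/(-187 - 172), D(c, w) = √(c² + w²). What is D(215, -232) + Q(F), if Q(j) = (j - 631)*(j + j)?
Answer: 105671092/128881 + √100049 ≈ 1136.2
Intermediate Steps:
F = -233/359 (F = 233/(-359) = 233*(-1/359) = -233/359 ≈ -0.64902)
Q(j) = 2*j*(-631 + j) (Q(j) = (-631 + j)*(2*j) = 2*j*(-631 + j))
D(215, -232) + Q(F) = √(215² + (-232)²) + 2*(-233/359)*(-631 - 233/359) = √(46225 + 53824) + 2*(-233/359)*(-226762/359) = √100049 + 105671092/128881 = 105671092/128881 + √100049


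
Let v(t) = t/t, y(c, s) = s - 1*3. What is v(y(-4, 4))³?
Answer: 1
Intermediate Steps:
y(c, s) = -3 + s (y(c, s) = s - 3 = -3 + s)
v(t) = 1
v(y(-4, 4))³ = 1³ = 1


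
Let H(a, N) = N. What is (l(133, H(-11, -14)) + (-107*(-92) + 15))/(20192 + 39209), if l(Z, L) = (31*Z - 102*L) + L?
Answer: 15396/59401 ≈ 0.25919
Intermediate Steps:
l(Z, L) = -101*L + 31*Z (l(Z, L) = (-102*L + 31*Z) + L = -101*L + 31*Z)
(l(133, H(-11, -14)) + (-107*(-92) + 15))/(20192 + 39209) = ((-101*(-14) + 31*133) + (-107*(-92) + 15))/(20192 + 39209) = ((1414 + 4123) + (9844 + 15))/59401 = (5537 + 9859)*(1/59401) = 15396*(1/59401) = 15396/59401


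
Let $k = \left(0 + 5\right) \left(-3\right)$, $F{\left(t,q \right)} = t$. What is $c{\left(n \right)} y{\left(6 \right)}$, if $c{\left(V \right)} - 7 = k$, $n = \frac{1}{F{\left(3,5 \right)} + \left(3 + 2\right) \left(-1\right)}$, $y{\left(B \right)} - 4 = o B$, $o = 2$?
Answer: $-128$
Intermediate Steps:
$y{\left(B \right)} = 4 + 2 B$
$n = - \frac{1}{2}$ ($n = \frac{1}{3 + \left(3 + 2\right) \left(-1\right)} = \frac{1}{3 + 5 \left(-1\right)} = \frac{1}{3 - 5} = \frac{1}{-2} = - \frac{1}{2} \approx -0.5$)
$k = -15$ ($k = 5 \left(-3\right) = -15$)
$c{\left(V \right)} = -8$ ($c{\left(V \right)} = 7 - 15 = -8$)
$c{\left(n \right)} y{\left(6 \right)} = - 8 \left(4 + 2 \cdot 6\right) = - 8 \left(4 + 12\right) = \left(-8\right) 16 = -128$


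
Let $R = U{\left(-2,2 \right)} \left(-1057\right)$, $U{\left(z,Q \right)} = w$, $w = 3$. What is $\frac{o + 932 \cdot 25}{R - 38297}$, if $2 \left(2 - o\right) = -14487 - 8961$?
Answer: $- \frac{17513}{20734} \approx -0.84465$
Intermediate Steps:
$o = 11726$ ($o = 2 - \frac{-14487 - 8961}{2} = 2 - -11724 = 2 + 11724 = 11726$)
$U{\left(z,Q \right)} = 3$
$R = -3171$ ($R = 3 \left(-1057\right) = -3171$)
$\frac{o + 932 \cdot 25}{R - 38297} = \frac{11726 + 932 \cdot 25}{-3171 - 38297} = \frac{11726 + 23300}{-41468} = 35026 \left(- \frac{1}{41468}\right) = - \frac{17513}{20734}$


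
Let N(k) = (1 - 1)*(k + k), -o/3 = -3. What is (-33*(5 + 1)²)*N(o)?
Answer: 0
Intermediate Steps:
o = 9 (o = -3*(-3) = 9)
N(k) = 0 (N(k) = 0*(2*k) = 0)
(-33*(5 + 1)²)*N(o) = -33*(5 + 1)²*0 = -33*6²*0 = -33*36*0 = -1188*0 = 0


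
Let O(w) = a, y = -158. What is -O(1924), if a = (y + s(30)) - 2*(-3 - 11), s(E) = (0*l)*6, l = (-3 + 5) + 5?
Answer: 130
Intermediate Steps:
l = 7 (l = 2 + 5 = 7)
s(E) = 0 (s(E) = (0*7)*6 = 0*6 = 0)
a = -130 (a = (-158 + 0) - 2*(-3 - 11) = -158 - 2*(-14) = -158 + 28 = -130)
O(w) = -130
-O(1924) = -1*(-130) = 130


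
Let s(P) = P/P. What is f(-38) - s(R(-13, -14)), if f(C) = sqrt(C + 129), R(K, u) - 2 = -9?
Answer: -1 + sqrt(91) ≈ 8.5394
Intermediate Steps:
R(K, u) = -7 (R(K, u) = 2 - 9 = -7)
s(P) = 1
f(C) = sqrt(129 + C)
f(-38) - s(R(-13, -14)) = sqrt(129 - 38) - 1*1 = sqrt(91) - 1 = -1 + sqrt(91)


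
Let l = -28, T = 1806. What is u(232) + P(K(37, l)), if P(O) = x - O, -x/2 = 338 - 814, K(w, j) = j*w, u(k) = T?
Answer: 3794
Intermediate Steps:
u(k) = 1806
x = 952 (x = -2*(338 - 814) = -2*(-476) = 952)
P(O) = 952 - O
u(232) + P(K(37, l)) = 1806 + (952 - (-28)*37) = 1806 + (952 - 1*(-1036)) = 1806 + (952 + 1036) = 1806 + 1988 = 3794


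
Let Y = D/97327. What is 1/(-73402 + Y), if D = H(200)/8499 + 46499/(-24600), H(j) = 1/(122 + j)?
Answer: -1092045904794600/80158353524942023487 ≈ -1.3624e-5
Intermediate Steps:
D = -21208794287/11220379800 (D = 1/((122 + 200)*8499) + 46499/(-24600) = (1/8499)/322 + 46499*(-1/24600) = (1/322)*(1/8499) - 46499/24600 = 1/2736678 - 46499/24600 = -21208794287/11220379800 ≈ -1.8902)
Y = -21208794287/1092045904794600 (Y = -21208794287/11220379800/97327 = -21208794287/11220379800*1/97327 = -21208794287/1092045904794600 ≈ -1.9421e-5)
1/(-73402 + Y) = 1/(-73402 - 21208794287/1092045904794600) = 1/(-80158353524942023487/1092045904794600) = -1092045904794600/80158353524942023487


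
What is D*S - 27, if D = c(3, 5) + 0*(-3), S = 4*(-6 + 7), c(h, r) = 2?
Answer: -19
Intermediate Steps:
S = 4 (S = 4*1 = 4)
D = 2 (D = 2 + 0*(-3) = 2 + 0 = 2)
D*S - 27 = 2*4 - 27 = 8 - 27 = -19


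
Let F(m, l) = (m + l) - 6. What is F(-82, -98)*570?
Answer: -106020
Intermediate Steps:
F(m, l) = -6 + l + m (F(m, l) = (l + m) - 6 = -6 + l + m)
F(-82, -98)*570 = (-6 - 98 - 82)*570 = -186*570 = -106020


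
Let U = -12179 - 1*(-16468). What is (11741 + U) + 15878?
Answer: 31908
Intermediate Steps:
U = 4289 (U = -12179 + 16468 = 4289)
(11741 + U) + 15878 = (11741 + 4289) + 15878 = 16030 + 15878 = 31908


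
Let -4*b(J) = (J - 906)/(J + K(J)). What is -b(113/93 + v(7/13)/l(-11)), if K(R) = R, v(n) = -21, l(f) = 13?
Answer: 547919/1936 ≈ 283.02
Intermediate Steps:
b(J) = -(-906 + J)/(8*J) (b(J) = -(J - 906)/(4*(J + J)) = -(-906 + J)/(4*(2*J)) = -(-906 + J)*1/(2*J)/4 = -(-906 + J)/(8*J))
-b(113/93 + v(7/13)/l(-11)) = -(906 - (113/93 - 21/13))/(8*(113/93 - 21/13)) = -(906 - 1*(-484/1209))/(8*(-484/1209)) = -(-1209)*(906 + 484/1209)/(8*484) = -(-1209)*1095838/(8*484*1209) = -1*(-547919/1936) = 547919/1936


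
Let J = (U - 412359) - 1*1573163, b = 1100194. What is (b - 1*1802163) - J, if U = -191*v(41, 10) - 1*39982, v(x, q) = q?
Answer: 1325445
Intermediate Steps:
U = -41892 (U = -191*10 - 1*39982 = -1910 - 39982 = -41892)
J = -2027414 (J = (-41892 - 412359) - 1*1573163 = -454251 - 1573163 = -2027414)
(b - 1*1802163) - J = (1100194 - 1*1802163) - 1*(-2027414) = (1100194 - 1802163) + 2027414 = -701969 + 2027414 = 1325445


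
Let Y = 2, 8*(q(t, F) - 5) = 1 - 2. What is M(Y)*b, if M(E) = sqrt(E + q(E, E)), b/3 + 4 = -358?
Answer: -543*sqrt(110)/2 ≈ -2847.5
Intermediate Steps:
q(t, F) = 39/8 (q(t, F) = 5 + (1 - 2)/8 = 5 + (1/8)*(-1) = 5 - 1/8 = 39/8)
b = -1086 (b = -12 + 3*(-358) = -12 - 1074 = -1086)
M(E) = sqrt(39/8 + E) (M(E) = sqrt(E + 39/8) = sqrt(39/8 + E))
M(Y)*b = (sqrt(78 + 16*2)/4)*(-1086) = (sqrt(78 + 32)/4)*(-1086) = (sqrt(110)/4)*(-1086) = -543*sqrt(110)/2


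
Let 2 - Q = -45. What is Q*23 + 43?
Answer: 1124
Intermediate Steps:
Q = 47 (Q = 2 - 1*(-45) = 2 + 45 = 47)
Q*23 + 43 = 47*23 + 43 = 1081 + 43 = 1124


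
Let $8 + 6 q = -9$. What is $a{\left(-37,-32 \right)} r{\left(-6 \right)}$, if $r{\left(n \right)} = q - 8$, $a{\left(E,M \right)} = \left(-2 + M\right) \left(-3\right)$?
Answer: $-1105$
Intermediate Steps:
$a{\left(E,M \right)} = 6 - 3 M$
$q = - \frac{17}{6}$ ($q = - \frac{4}{3} + \frac{1}{6} \left(-9\right) = - \frac{4}{3} - \frac{3}{2} = - \frac{17}{6} \approx -2.8333$)
$r{\left(n \right)} = - \frac{65}{6}$ ($r{\left(n \right)} = - \frac{17}{6} - 8 = - \frac{65}{6}$)
$a{\left(-37,-32 \right)} r{\left(-6 \right)} = \left(6 - -96\right) \left(- \frac{65}{6}\right) = \left(6 + 96\right) \left(- \frac{65}{6}\right) = 102 \left(- \frac{65}{6}\right) = -1105$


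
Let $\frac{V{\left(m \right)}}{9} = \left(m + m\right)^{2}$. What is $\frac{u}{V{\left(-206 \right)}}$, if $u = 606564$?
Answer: $\frac{16849}{42436} \approx 0.39705$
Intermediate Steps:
$V{\left(m \right)} = 36 m^{2}$ ($V{\left(m \right)} = 9 \left(m + m\right)^{2} = 9 \left(2 m\right)^{2} = 9 \cdot 4 m^{2} = 36 m^{2}$)
$\frac{u}{V{\left(-206 \right)}} = \frac{606564}{36 \left(-206\right)^{2}} = \frac{606564}{36 \cdot 42436} = \frac{606564}{1527696} = 606564 \cdot \frac{1}{1527696} = \frac{16849}{42436}$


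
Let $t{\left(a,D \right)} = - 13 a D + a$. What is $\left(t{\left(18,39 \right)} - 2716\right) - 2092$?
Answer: $-13916$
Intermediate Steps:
$t{\left(a,D \right)} = a - 13 D a$ ($t{\left(a,D \right)} = - 13 D a + a = a - 13 D a$)
$\left(t{\left(18,39 \right)} - 2716\right) - 2092 = \left(18 \left(1 - 507\right) - 2716\right) - 2092 = \left(18 \left(-506\right) - 2716\right) - 2092 = \left(-9108 - 2716\right) - 2092 = -11824 - 2092 = -13916$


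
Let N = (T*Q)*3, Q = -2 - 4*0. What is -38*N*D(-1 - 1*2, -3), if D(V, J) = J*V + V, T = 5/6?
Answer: 1140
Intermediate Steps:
T = ⅚ (T = 5*(⅙) = ⅚ ≈ 0.83333)
Q = -2 (Q = -2 + 0 = -2)
N = -5 (N = ((⅚)*(-2))*3 = -5/3*3 = -5)
D(V, J) = V + J*V
-38*N*D(-1 - 1*2, -3) = -(-190)*(-1 - 1*2)*(1 - 3) = -(-190)*(-1 - 2)*(-2) = -(-190)*(-3*(-2)) = -(-190)*6 = -38*(-30) = 1140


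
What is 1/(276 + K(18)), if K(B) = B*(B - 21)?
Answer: 1/222 ≈ 0.0045045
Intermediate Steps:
K(B) = B*(-21 + B)
1/(276 + K(18)) = 1/(276 + 18*(-21 + 18)) = 1/(276 + 18*(-3)) = 1/(276 - 54) = 1/222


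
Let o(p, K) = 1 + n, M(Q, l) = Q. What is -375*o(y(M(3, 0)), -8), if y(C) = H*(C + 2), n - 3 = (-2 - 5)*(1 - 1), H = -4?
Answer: -1500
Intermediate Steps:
n = 3 (n = 3 + (-2 - 5)*(1 - 1) = 3 - 7*0 = 3 + 0 = 3)
y(C) = -8 - 4*C (y(C) = -4*(C + 2) = -4*(2 + C) = -8 - 4*C)
o(p, K) = 4 (o(p, K) = 1 + 3 = 4)
-375*o(y(M(3, 0)), -8) = -375*4 = -1500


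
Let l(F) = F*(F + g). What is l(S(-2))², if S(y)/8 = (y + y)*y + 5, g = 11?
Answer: 143041600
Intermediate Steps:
S(y) = 40 + 16*y² (S(y) = 8*((y + y)*y + 5) = 8*((2*y)*y + 5) = 8*(2*y² + 5) = 8*(5 + 2*y²) = 40 + 16*y²)
l(F) = F*(11 + F) (l(F) = F*(F + 11) = F*(11 + F))
l(S(-2))² = ((40 + 16*(-2)²)*(11 + (40 + 16*(-2)²)))² = ((40 + 16*4)*(11 + (40 + 16*4)))² = ((40 + 64)*(11 + (40 + 64)))² = (104*(11 + 104))² = (104*115)² = 11960² = 143041600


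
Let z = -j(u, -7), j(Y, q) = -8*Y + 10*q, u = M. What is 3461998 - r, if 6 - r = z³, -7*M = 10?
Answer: 1256384256/343 ≈ 3.6629e+6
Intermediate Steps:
M = -10/7 (M = -⅐*10 = -10/7 ≈ -1.4286)
u = -10/7 ≈ -1.4286
z = 410/7 (z = -(-8*(-10/7) + 10*(-7)) = -(80/7 - 70) = -1*(-410/7) = 410/7 ≈ 58.571)
r = -68918942/343 (r = 6 - (410/7)³ = 6 - 1*68921000/343 = 6 - 68921000/343 = -68918942/343 ≈ -2.0093e+5)
3461998 - r = 3461998 - 1*(-68918942/343) = 3461998 + 68918942/343 = 1256384256/343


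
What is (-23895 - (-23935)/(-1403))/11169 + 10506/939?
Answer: 44375996654/4904743491 ≈ 9.0476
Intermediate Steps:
(-23895 - (-23935)/(-1403))/11169 + 10506/939 = (-23895 - (-23935)*(-1)/1403)*(1/11169) + 10506*(1/939) = (-23895 - 1*23935/1403)*(1/11169) + 3502/313 = (-23895 - 23935/1403)*(1/11169) + 3502/313 = -33548620/1403*1/11169 + 3502/313 = -33548620/15670107 + 3502/313 = 44375996654/4904743491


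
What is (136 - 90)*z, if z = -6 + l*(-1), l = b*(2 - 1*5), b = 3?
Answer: 138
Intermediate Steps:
l = -9 (l = 3*(2 - 1*5) = 3*(2 - 5) = 3*(-3) = -9)
z = 3 (z = -6 - 9*(-1) = -6 + 9 = 3)
(136 - 90)*z = (136 - 90)*3 = 46*3 = 138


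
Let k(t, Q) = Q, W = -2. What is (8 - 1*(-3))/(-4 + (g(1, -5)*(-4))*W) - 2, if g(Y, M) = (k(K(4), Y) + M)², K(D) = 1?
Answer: -237/124 ≈ -1.9113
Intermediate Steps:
g(Y, M) = (M + Y)² (g(Y, M) = (Y + M)² = (M + Y)²)
(8 - 1*(-3))/(-4 + (g(1, -5)*(-4))*W) - 2 = (8 - 1*(-3))/(-4 + ((-5 + 1)²*(-4))*(-2)) - 2 = (8 + 3)/(-4 + ((-4)²*(-4))*(-2)) - 2 = 11/(-4 + (16*(-4))*(-2)) - 2 = 11/(-4 - 64*(-2)) - 2 = 11/(-4 + 128) - 2 = 11/124 - 2 = -237/124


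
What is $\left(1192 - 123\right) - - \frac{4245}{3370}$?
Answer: $\frac{721355}{674} \approx 1070.3$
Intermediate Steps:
$\left(1192 - 123\right) - - \frac{4245}{3370} = \left(1192 - 123\right) - \left(-4245\right) \frac{1}{3370} = 1069 - - \frac{849}{674} = 1069 + \frac{849}{674} = \frac{721355}{674}$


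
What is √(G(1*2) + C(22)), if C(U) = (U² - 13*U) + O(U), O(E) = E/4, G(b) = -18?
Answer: √742/2 ≈ 13.620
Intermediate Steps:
O(E) = E/4 (O(E) = E*(¼) = E/4)
C(U) = U² - 51*U/4 (C(U) = (U² - 13*U) + U/4 = U² - 51*U/4)
√(G(1*2) + C(22)) = √(-18 + (¼)*22*(-51 + 4*22)) = √(-18 + (¼)*22*(-51 + 88)) = √(-18 + (¼)*22*37) = √(-18 + 407/2) = √(371/2) = √742/2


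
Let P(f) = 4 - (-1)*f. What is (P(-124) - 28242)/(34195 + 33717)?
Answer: -14181/33956 ≈ -0.41763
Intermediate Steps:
P(f) = 4 + f
(P(-124) - 28242)/(34195 + 33717) = ((4 - 124) - 28242)/(34195 + 33717) = (-120 - 28242)/67912 = -28362*1/67912 = -14181/33956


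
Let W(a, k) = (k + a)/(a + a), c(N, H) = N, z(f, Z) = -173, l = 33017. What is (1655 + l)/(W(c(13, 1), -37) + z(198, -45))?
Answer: -450736/2261 ≈ -199.35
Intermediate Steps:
W(a, k) = (a + k)/(2*a) (W(a, k) = (a + k)/((2*a)) = (a + k)*(1/(2*a)) = (a + k)/(2*a))
(1655 + l)/(W(c(13, 1), -37) + z(198, -45)) = (1655 + 33017)/((½)*(13 - 37)/13 - 173) = 34672/((½)*(1/13)*(-24) - 173) = 34672/(-12/13 - 173) = 34672/(-2261/13) = 34672*(-13/2261) = -450736/2261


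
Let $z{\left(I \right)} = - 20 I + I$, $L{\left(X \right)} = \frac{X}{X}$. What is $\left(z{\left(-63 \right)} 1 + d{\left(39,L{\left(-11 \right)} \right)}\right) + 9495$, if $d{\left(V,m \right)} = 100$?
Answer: $10792$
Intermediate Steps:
$L{\left(X \right)} = 1$
$z{\left(I \right)} = - 19 I$
$\left(z{\left(-63 \right)} 1 + d{\left(39,L{\left(-11 \right)} \right)}\right) + 9495 = \left(\left(-19\right) \left(-63\right) 1 + 100\right) + 9495 = \left(1197 \cdot 1 + 100\right) + 9495 = \left(1197 + 100\right) + 9495 = 1297 + 9495 = 10792$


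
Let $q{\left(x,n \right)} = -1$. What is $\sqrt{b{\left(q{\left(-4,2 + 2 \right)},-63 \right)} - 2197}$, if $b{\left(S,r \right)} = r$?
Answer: $2 i \sqrt{565} \approx 47.539 i$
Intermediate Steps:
$\sqrt{b{\left(q{\left(-4,2 + 2 \right)},-63 \right)} - 2197} = \sqrt{-63 - 2197} = \sqrt{-2260} = 2 i \sqrt{565}$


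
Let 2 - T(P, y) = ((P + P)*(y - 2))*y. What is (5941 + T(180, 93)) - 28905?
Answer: -3069642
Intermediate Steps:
T(P, y) = 2 - 2*P*y*(-2 + y) (T(P, y) = 2 - (P + P)*(y - 2)*y = 2 - (2*P)*(-2 + y)*y = 2 - 2*P*(-2 + y)*y = 2 - 2*P*y*(-2 + y))
(5941 + T(180, 93)) - 28905 = (5941 + (2 - 2*180*93**2 + 4*180*93)) - 28905 = (5941 + (2 - 2*180*8649 + 66960)) - 28905 = (5941 + (2 - 3113640 + 66960)) - 28905 = (5941 - 3046678) - 28905 = -3040737 - 28905 = -3069642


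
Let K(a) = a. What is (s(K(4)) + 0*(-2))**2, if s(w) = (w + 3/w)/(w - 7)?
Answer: 361/144 ≈ 2.5069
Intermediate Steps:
s(w) = (w + 3/w)/(-7 + w)
(s(K(4)) + 0*(-2))**2 = ((3 + 4**2)/(4*(-7 + 4)) + 0*(-2))**2 = ((1/4)*(3 + 16)/(-3) + 0)**2 = ((1/4)*(-1/3)*19 + 0)**2 = (-19/12 + 0)**2 = (-19/12)**2 = 361/144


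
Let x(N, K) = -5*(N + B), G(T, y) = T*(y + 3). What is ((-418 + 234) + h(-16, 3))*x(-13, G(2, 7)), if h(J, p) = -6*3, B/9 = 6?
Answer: 41410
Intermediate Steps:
B = 54 (B = 9*6 = 54)
h(J, p) = -18
G(T, y) = T*(3 + y)
x(N, K) = -270 - 5*N (x(N, K) = -5*(N + 54) = -5*(54 + N) = -270 - 5*N)
((-418 + 234) + h(-16, 3))*x(-13, G(2, 7)) = ((-418 + 234) - 18)*(-270 - 5*(-13)) = (-184 - 18)*(-270 + 65) = -202*(-205) = 41410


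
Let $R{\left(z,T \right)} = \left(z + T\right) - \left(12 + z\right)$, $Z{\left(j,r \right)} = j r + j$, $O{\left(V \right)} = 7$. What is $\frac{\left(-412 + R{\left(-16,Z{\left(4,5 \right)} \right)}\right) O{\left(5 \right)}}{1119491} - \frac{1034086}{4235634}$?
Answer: $- \frac{584754872713}{2370877071147} \approx -0.24664$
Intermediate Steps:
$Z{\left(j,r \right)} = j + j r$
$R{\left(z,T \right)} = -12 + T$ ($R{\left(z,T \right)} = \left(T + z\right) - \left(12 + z\right) = -12 + T$)
$\frac{\left(-412 + R{\left(-16,Z{\left(4,5 \right)} \right)}\right) O{\left(5 \right)}}{1119491} - \frac{1034086}{4235634} = \frac{\left(-412 - \left(12 - 4 \left(1 + 5\right)\right)\right) 7}{1119491} - \frac{1034086}{4235634} = \left(-412 + \left(-12 + 4 \cdot 6\right)\right) 7 \cdot \frac{1}{1119491} - \frac{517043}{2117817} = \left(-412 + \left(-12 + 24\right)\right) 7 \cdot \frac{1}{1119491} - \frac{517043}{2117817} = \left(-412 + 12\right) 7 \cdot \frac{1}{1119491} - \frac{517043}{2117817} = \left(-400\right) 7 \cdot \frac{1}{1119491} - \frac{517043}{2117817} = \left(-2800\right) \frac{1}{1119491} - \frac{517043}{2117817} = - \frac{2800}{1119491} - \frac{517043}{2117817} = - \frac{584754872713}{2370877071147}$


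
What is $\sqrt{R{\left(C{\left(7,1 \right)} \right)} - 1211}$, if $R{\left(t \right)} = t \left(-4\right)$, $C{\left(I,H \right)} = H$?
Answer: $9 i \sqrt{15} \approx 34.857 i$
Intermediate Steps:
$R{\left(t \right)} = - 4 t$
$\sqrt{R{\left(C{\left(7,1 \right)} \right)} - 1211} = \sqrt{\left(-4\right) 1 - 1211} = \sqrt{-4 - 1211} = \sqrt{-1215} = 9 i \sqrt{15}$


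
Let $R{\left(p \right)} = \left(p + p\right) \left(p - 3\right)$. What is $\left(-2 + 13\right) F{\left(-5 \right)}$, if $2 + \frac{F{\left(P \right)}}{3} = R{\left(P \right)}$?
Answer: $2574$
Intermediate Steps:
$R{\left(p \right)} = 2 p \left(-3 + p\right)$
$F{\left(P \right)} = -6 + 6 P \left(-3 + P\right)$ ($F{\left(P \right)} = -6 + 3 \cdot 2 P \left(-3 + P\right) = -6 + 6 P \left(-3 + P\right)$)
$\left(-2 + 13\right) F{\left(-5 \right)} = \left(-2 + 13\right) \left(-6 + 6 \left(-5\right) \left(-3 - 5\right)\right) = 11 \left(-6 + 6 \left(-5\right) \left(-8\right)\right) = 11 \left(-6 + 240\right) = 11 \cdot 234 = 2574$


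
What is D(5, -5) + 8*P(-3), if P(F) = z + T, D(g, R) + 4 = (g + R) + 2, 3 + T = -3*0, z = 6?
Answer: 22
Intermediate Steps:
T = -3 (T = -3 - 3*0 = -3 + 0 = -3)
D(g, R) = -2 + R + g (D(g, R) = -4 + ((g + R) + 2) = -4 + ((R + g) + 2) = -4 + (2 + R + g) = -2 + R + g)
P(F) = 3 (P(F) = 6 - 3 = 3)
D(5, -5) + 8*P(-3) = (-2 - 5 + 5) + 8*3 = -2 + 24 = 22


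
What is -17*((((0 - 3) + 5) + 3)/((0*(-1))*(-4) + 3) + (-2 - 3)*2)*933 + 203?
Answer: 132378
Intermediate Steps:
-17*((((0 - 3) + 5) + 3)/((0*(-1))*(-4) + 3) + (-2 - 3)*2)*933 + 203 = -17*(((-3 + 5) + 3)/(0*(-4) + 3) - 5*2)*933 + 203 = -17*((2 + 3)/(0 + 3) - 10)*933 + 203 = -17*(5/3 - 10)*933 + 203 = -17*(-25/3)*933 + 203 = (425/3)*933 + 203 = 132175 + 203 = 132378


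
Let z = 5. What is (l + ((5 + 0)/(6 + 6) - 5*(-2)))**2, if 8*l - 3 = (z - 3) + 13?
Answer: 1444/9 ≈ 160.44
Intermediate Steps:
l = 9/4 (l = 3/8 + ((5 - 3) + 13)/8 = 3/8 + (2 + 13)/8 = 3/8 + (1/8)*15 = 3/8 + 15/8 = 9/4 ≈ 2.2500)
(l + ((5 + 0)/(6 + 6) - 5*(-2)))**2 = (9/4 + ((5 + 0)/(6 + 6) - 5*(-2)))**2 = (9/4 + (5/12 + 10))**2 = (9/4 + 125/12)**2 = (38/3)**2 = 1444/9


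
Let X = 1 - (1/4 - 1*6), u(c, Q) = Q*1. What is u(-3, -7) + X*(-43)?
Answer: -1189/4 ≈ -297.25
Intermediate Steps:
u(c, Q) = Q
X = 27/4 (X = 1 - (1*(1/4) - 6) = 1 - (1/4 - 6) = 1 - 1*(-23/4) = 1 + 23/4 = 27/4 ≈ 6.7500)
u(-3, -7) + X*(-43) = -7 + (27/4)*(-43) = -7 - 1161/4 = -1189/4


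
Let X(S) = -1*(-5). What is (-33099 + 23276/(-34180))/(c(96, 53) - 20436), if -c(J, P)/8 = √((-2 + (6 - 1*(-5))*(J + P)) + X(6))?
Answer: 722506539183/445968899170 - 141418387*√1642/222984449585 ≈ 1.5944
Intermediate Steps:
X(S) = 5
c(J, P) = -8*√(3 + 11*J + 11*P) (c(J, P) = -8*√((-2 + (6 - 1*(-5))*(J + P)) + 5) = -8*√((-2 + (6 + 5)*(J + P)) + 5) = -8*√((-2 + 11*(J + P)) + 5) = -8*√((-2 + (11*J + 11*P)) + 5) = -8*√((-2 + 11*J + 11*P) + 5) = -8*√(3 + 11*J + 11*P))
(-33099 + 23276/(-34180))/(c(96, 53) - 20436) = (-33099 + 23276/(-34180))/(-8*√(3 + 11*96 + 11*53) - 20436) = (-33099 + 23276*(-1/34180))/(-8*√(3 + 1056 + 583) - 20436) = (-33099 - 5819/8545)/(-8*√1642 - 20436) = -282836774/(8545*(-20436 - 8*√1642))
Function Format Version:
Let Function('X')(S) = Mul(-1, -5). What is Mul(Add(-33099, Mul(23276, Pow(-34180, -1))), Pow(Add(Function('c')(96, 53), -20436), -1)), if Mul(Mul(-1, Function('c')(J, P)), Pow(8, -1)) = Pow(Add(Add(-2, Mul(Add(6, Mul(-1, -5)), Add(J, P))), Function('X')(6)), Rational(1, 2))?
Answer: Add(Rational(722506539183, 445968899170), Mul(Rational(-141418387, 222984449585), Pow(1642, Rational(1, 2)))) ≈ 1.5944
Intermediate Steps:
Function('X')(S) = 5
Function('c')(J, P) = Mul(-8, Pow(Add(3, Mul(11, J), Mul(11, P)), Rational(1, 2))) (Function('c')(J, P) = Mul(-8, Pow(Add(Add(-2, Mul(Add(6, Mul(-1, -5)), Add(J, P))), 5), Rational(1, 2))) = Mul(-8, Pow(Add(Add(-2, Mul(Add(6, 5), Add(J, P))), 5), Rational(1, 2))) = Mul(-8, Pow(Add(Add(-2, Mul(11, Add(J, P))), 5), Rational(1, 2))) = Mul(-8, Pow(Add(Add(-2, Add(Mul(11, J), Mul(11, P))), 5), Rational(1, 2))) = Mul(-8, Pow(Add(Add(-2, Mul(11, J), Mul(11, P)), 5), Rational(1, 2))) = Mul(-8, Pow(Add(3, Mul(11, J), Mul(11, P)), Rational(1, 2))))
Mul(Add(-33099, Mul(23276, Pow(-34180, -1))), Pow(Add(Function('c')(96, 53), -20436), -1)) = Mul(Add(-33099, Mul(23276, Pow(-34180, -1))), Pow(Add(Mul(-8, Pow(Add(3, Mul(11, 96), Mul(11, 53)), Rational(1, 2))), -20436), -1)) = Mul(Add(-33099, Mul(23276, Rational(-1, 34180))), Pow(Add(Mul(-8, Pow(Add(3, 1056, 583), Rational(1, 2))), -20436), -1)) = Mul(Add(-33099, Rational(-5819, 8545)), Pow(Add(Mul(-8, Pow(1642, Rational(1, 2))), -20436), -1)) = Mul(Rational(-282836774, 8545), Pow(Add(-20436, Mul(-8, Pow(1642, Rational(1, 2)))), -1))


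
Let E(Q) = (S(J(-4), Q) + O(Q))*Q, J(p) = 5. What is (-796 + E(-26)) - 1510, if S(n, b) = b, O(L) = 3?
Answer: -1708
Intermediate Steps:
E(Q) = Q*(3 + Q) (E(Q) = (Q + 3)*Q = (3 + Q)*Q = Q*(3 + Q))
(-796 + E(-26)) - 1510 = (-796 - 26*(3 - 26)) - 1510 = (-796 - 26*(-23)) - 1510 = (-796 + 598) - 1510 = -198 - 1510 = -1708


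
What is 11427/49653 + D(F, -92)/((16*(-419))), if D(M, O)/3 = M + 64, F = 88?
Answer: 2248535/13869738 ≈ 0.16212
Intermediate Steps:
D(M, O) = 192 + 3*M (D(M, O) = 3*(M + 64) = 3*(64 + M) = 192 + 3*M)
11427/49653 + D(F, -92)/((16*(-419))) = 11427/49653 + (192 + 3*88)/((16*(-419))) = 11427*(1/49653) + (192 + 264)/(-6704) = 3809/16551 + 456*(-1/6704) = 3809/16551 - 57/838 = 2248535/13869738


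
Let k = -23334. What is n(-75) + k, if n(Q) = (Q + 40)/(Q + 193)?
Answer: -2753447/118 ≈ -23334.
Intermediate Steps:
n(Q) = (40 + Q)/(193 + Q)
n(-75) + k = (40 - 75)/(193 - 75) - 23334 = -35/118 - 23334 = -2753447/118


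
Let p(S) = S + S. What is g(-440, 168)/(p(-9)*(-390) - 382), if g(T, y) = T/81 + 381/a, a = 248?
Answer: -78259/133344144 ≈ -0.00058690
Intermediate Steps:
p(S) = 2*S
g(T, y) = 381/248 + T/81 (g(T, y) = T/81 + 381/248 = 381/248 + T/81)
g(-440, 168)/(p(-9)*(-390) - 382) = (381/248 + (1/81)*(-440))/((2*(-9))*(-390) - 382) = (381/248 - 440/81)/(-18*(-390) - 382) = -78259/(20088*(7020 - 382)) = -78259/20088/6638 = -78259/20088*1/6638 = -78259/133344144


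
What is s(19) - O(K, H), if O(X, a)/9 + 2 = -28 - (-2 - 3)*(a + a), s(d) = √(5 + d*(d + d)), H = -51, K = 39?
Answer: 4860 + √727 ≈ 4887.0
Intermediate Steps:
s(d) = √(5 + 2*d²) (s(d) = √(5 + d*(2*d)) = √(5 + 2*d²))
O(X, a) = -270 + 90*a (O(X, a) = -18 + 9*(-28 - (-2 - 3)*(a + a)) = -18 + 9*(-28 - (-5)*2*a) = -18 + 9*(-28 - (-10)*a) = -18 + 9*(-28 + 10*a) = -18 + (-252 + 90*a) = -270 + 90*a)
s(19) - O(K, H) = √(5 + 2*19²) - (-270 + 90*(-51)) = √(5 + 2*361) - (-270 - 4590) = √(5 + 722) - 1*(-4860) = √727 + 4860 = 4860 + √727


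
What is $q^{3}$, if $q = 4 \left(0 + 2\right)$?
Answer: $512$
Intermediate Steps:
$q = 8$ ($q = 4 \cdot 2 = 8$)
$q^{3} = 8^{3} = 512$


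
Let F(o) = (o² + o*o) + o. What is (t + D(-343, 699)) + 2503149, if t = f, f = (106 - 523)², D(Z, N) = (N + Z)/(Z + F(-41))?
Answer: 3986109760/1489 ≈ 2.6770e+6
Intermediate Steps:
F(o) = o + 2*o² (F(o) = (o² + o²) + o = 2*o² + o = o + 2*o²)
D(Z, N) = (N + Z)/(3321 + Z) (D(Z, N) = (N + Z)/(Z - 41*(1 + 2*(-41))) = (N + Z)/(Z - 41*(1 - 82)) = (N + Z)/(Z - 41*(-81)) = (N + Z)/(Z + 3321) = (N + Z)/(3321 + Z))
f = 173889 (f = (-417)² = 173889)
t = 173889
(t + D(-343, 699)) + 2503149 = (173889 + (699 - 343)/(3321 - 343)) + 2503149 = (173889 + 356/2978) + 2503149 = (173889 + (1/2978)*356) + 2503149 = (173889 + 178/1489) + 2503149 = 258920899/1489 + 2503149 = 3986109760/1489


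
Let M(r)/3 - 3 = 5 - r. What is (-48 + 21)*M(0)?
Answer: -648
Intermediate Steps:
M(r) = 24 - 3*r (M(r) = 9 + 3*(5 - r) = 9 + (15 - 3*r) = 24 - 3*r)
(-48 + 21)*M(0) = (-48 + 21)*(24 - 3*0) = -27*(24 + 0) = -27*24 = -648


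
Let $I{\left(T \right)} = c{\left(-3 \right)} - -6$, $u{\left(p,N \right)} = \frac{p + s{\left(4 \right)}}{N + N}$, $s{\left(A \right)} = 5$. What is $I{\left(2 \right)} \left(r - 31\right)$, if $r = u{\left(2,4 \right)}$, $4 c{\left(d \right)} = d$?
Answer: $- \frac{5061}{32} \approx -158.16$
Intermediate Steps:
$c{\left(d \right)} = \frac{d}{4}$
$u{\left(p,N \right)} = \frac{5 + p}{2 N}$ ($u{\left(p,N \right)} = \frac{p + 5}{N + N} = \frac{5 + p}{2 N}$)
$I{\left(T \right)} = \frac{21}{4}$ ($I{\left(T \right)} = \frac{1}{4} \left(-3\right) - -6 = - \frac{3}{4} + 6 = \frac{21}{4}$)
$r = \frac{7}{8}$ ($r = \frac{5 + 2}{2 \cdot 4} = \frac{1}{2} \cdot \frac{1}{4} \cdot 7 = \frac{7}{8} \approx 0.875$)
$I{\left(2 \right)} \left(r - 31\right) = \frac{21 \left(\frac{7}{8} - 31\right)}{4} = \frac{21}{4} \left(- \frac{241}{8}\right) = - \frac{5061}{32}$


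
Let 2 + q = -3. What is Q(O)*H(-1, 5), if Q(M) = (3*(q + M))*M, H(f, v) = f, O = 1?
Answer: 12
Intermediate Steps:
q = -5 (q = -2 - 3 = -5)
Q(M) = M*(-15 + 3*M) (Q(M) = (3*(-5 + M))*M = (-15 + 3*M)*M = M*(-15 + 3*M))
Q(O)*H(-1, 5) = (3*1*(-5 + 1))*(-1) = (3*1*(-4))*(-1) = -12*(-1) = 12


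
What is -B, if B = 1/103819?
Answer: -1/103819 ≈ -9.6321e-6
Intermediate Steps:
B = 1/103819 ≈ 9.6321e-6
-B = -1*1/103819 = -1/103819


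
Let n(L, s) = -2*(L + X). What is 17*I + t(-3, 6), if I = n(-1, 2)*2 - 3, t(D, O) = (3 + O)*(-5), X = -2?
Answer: 108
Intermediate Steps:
t(D, O) = -15 - 5*O
n(L, s) = 4 - 2*L (n(L, s) = -2*(L - 2) = -2*(-2 + L) = 4 - 2*L)
I = 9 (I = (4 - 2*(-1))*2 - 3 = (4 + 2)*2 - 3 = 6*2 - 3 = 12 - 3 = 9)
17*I + t(-3, 6) = 17*9 + (-15 - 5*6) = 153 + (-15 - 30) = 153 - 45 = 108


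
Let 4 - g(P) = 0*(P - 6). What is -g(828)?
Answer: -4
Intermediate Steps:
g(P) = 4 (g(P) = 4 - 0*(P - 6) = 4 - 0*(-6 + P) = 4 - 1*0 = 4 + 0 = 4)
-g(828) = -1*4 = -4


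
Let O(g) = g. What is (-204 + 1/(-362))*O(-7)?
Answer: 516943/362 ≈ 1428.0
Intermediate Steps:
(-204 + 1/(-362))*O(-7) = (-204 + 1/(-362))*(-7) = (-204 - 1/362)*(-7) = -73849/362*(-7) = 516943/362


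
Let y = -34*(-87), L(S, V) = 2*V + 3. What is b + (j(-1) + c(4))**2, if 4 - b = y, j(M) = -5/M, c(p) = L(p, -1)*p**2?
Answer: -2513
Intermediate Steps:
L(S, V) = 3 + 2*V
c(p) = p**2 (c(p) = (3 + 2*(-1))*p**2 = (3 - 2)*p**2 = 1*p**2 = p**2)
y = 2958
b = -2954 (b = 4 - 1*2958 = 4 - 2958 = -2954)
b + (j(-1) + c(4))**2 = -2954 + (-5/(-1) + 4**2)**2 = -2954 + (-5*(-1) + 16)**2 = -2954 + (5 + 16)**2 = -2954 + 21**2 = -2954 + 441 = -2513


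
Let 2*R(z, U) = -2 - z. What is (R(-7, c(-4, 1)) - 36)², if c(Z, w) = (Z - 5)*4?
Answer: 4489/4 ≈ 1122.3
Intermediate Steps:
c(Z, w) = -20 + 4*Z (c(Z, w) = (-5 + Z)*4 = -20 + 4*Z)
R(z, U) = -1 - z/2 (R(z, U) = (-2 - z)/2 = -1 - z/2)
(R(-7, c(-4, 1)) - 36)² = ((-1 - ½*(-7)) - 36)² = ((-1 + 7/2) - 36)² = (5/2 - 36)² = (-67/2)² = 4489/4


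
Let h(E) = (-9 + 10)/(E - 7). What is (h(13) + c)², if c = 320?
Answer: 3690241/36 ≈ 1.0251e+5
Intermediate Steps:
h(E) = 1/(-7 + E)
(h(13) + c)² = (1/(-7 + 13) + 320)² = (1/6 + 320)² = (⅙ + 320)² = (1921/6)² = 3690241/36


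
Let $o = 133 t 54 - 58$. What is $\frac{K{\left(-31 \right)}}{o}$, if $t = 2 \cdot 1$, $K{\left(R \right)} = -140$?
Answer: $- \frac{70}{7153} \approx -0.0097861$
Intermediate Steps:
$t = 2$
$o = 14306$ ($o = 133 \cdot 2 \cdot 54 - 58 = 133 \cdot 108 - 58 = 14364 - 58 = 14306$)
$\frac{K{\left(-31 \right)}}{o} = - \frac{140}{14306} = \left(-140\right) \frac{1}{14306} = - \frac{70}{7153}$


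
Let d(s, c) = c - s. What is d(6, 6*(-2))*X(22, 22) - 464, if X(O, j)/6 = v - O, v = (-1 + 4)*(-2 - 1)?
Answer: 2884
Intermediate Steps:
v = -9 (v = 3*(-3) = -9)
X(O, j) = -54 - 6*O (X(O, j) = 6*(-9 - O) = -54 - 6*O)
d(6, 6*(-2))*X(22, 22) - 464 = (6*(-2) - 1*6)*(-54 - 6*22) - 464 = (-12 - 6)*(-54 - 132) - 464 = -18*(-186) - 464 = 3348 - 464 = 2884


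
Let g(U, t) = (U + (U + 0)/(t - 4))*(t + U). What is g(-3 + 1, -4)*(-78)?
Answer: -819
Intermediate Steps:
g(U, t) = (U + t)*(U + U/(-4 + t)) (g(U, t) = (U + U/(-4 + t))*(U + t) = (U + t)*(U + U/(-4 + t)))
g(-3 + 1, -4)*(-78) = ((-3 + 1)*((-4)**2 - 3*(-3 + 1) - 3*(-4) + (-3 + 1)*(-4))/(-4 - 4))*(-78) = -2*(16 - 3*(-2) + 12 - 2*(-4))/(-8)*(-78) = -2*(-1/8)*(16 + 6 + 12 + 8)*(-78) = -2*(-1/8)*42*(-78) = (21/2)*(-78) = -819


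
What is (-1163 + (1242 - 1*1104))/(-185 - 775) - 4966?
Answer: -953267/192 ≈ -4964.9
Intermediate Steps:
(-1163 + (1242 - 1*1104))/(-185 - 775) - 4966 = (-1163 + (1242 - 1104))/(-960) - 4966 = (-1163 + 138)*(-1/960) - 4966 = -1025*(-1/960) - 4966 = 205/192 - 4966 = -953267/192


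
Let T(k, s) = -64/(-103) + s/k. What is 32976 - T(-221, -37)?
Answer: 750614733/22763 ≈ 32975.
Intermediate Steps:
T(k, s) = 64/103 + s/k (T(k, s) = -64*(-1/103) + s/k = 64/103 + s/k)
32976 - T(-221, -37) = 32976 - (64/103 - 37/(-221)) = 32976 - (64/103 - 37*(-1/221)) = 32976 - (64/103 + 37/221) = 32976 - 1*17955/22763 = 32976 - 17955/22763 = 750614733/22763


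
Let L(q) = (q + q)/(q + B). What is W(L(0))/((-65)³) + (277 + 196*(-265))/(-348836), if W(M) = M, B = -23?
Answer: 51663/348836 ≈ 0.14810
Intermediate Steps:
L(q) = 2*q/(-23 + q) (L(q) = (q + q)/(q - 23) = (2*q)/(-23 + q) = 2*q/(-23 + q))
W(L(0))/((-65)³) + (277 + 196*(-265))/(-348836) = (2*0/(-23 + 0))/((-65)³) + (277 + 196*(-265))/(-348836) = (2*0/(-23))/(-274625) + (277 - 51940)*(-1/348836) = (2*0*(-1/23))*(-1/274625) - 51663*(-1/348836) = 0*(-1/274625) + 51663/348836 = 0 + 51663/348836 = 51663/348836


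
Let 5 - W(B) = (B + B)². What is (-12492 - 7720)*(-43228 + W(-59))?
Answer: 1155055164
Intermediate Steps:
W(B) = 5 - 4*B² (W(B) = 5 - (B + B)² = 5 - (2*B)² = 5 - 4*B²)
(-12492 - 7720)*(-43228 + W(-59)) = (-12492 - 7720)*(-43228 + (5 - 4*(-59)²)) = -20212*(-43228 + (5 - 4*3481)) = -20212*(-43228 + (5 - 13924)) = -20212*(-43228 - 13919) = -20212*(-57147) = 1155055164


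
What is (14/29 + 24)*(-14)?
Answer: -9940/29 ≈ -342.76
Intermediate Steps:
(14/29 + 24)*(-14) = (710/29)*(-14) = -9940/29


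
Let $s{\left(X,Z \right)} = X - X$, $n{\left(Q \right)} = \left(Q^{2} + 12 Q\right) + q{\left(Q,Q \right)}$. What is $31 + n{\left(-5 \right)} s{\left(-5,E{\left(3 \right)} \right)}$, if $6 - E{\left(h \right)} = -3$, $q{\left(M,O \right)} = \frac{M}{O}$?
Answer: $31$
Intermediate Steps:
$n{\left(Q \right)} = 1 + Q^{2} + 12 Q$ ($n{\left(Q \right)} = \left(Q^{2} + 12 Q\right) + \frac{Q}{Q} = \left(Q^{2} + 12 Q\right) + 1 = 1 + Q^{2} + 12 Q$)
$E{\left(h \right)} = 9$ ($E{\left(h \right)} = 6 - -3 = 6 + 3 = 9$)
$s{\left(X,Z \right)} = 0$
$31 + n{\left(-5 \right)} s{\left(-5,E{\left(3 \right)} \right)} = 31 + \left(1 + \left(-5\right)^{2} + 12 \left(-5\right)\right) 0 = 31 + \left(1 + 25 - 60\right) 0 = 31 - 0 = 31 + 0 = 31$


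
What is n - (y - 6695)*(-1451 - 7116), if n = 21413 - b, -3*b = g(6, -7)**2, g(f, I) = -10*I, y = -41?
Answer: -173052797/3 ≈ -5.7684e+7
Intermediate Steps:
b = -4900/3 (b = -(-10*(-7))**2/3 = -1/3*70**2 = -1/3*4900 = -4900/3 ≈ -1633.3)
n = 69139/3 (n = 21413 - 1*(-4900/3) = 21413 + 4900/3 = 69139/3 ≈ 23046.)
n - (y - 6695)*(-1451 - 7116) = 69139/3 - (-41 - 6695)*(-1451 - 7116) = 69139/3 - (-6736)*(-8567) = 69139/3 - 1*57707312 = 69139/3 - 57707312 = -173052797/3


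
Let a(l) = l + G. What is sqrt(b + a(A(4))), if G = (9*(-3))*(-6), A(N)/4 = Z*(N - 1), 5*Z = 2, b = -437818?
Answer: 4*I*sqrt(683830)/5 ≈ 661.55*I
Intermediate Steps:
Z = 2/5 (Z = (1/5)*2 = 2/5 ≈ 0.40000)
A(N) = -8/5 + 8*N/5 (A(N) = 4*(2*(N - 1)/5) = 4*(2*(-1 + N)/5) = 4*(-2/5 + 2*N/5) = -8/5 + 8*N/5)
G = 162 (G = -27*(-6) = 162)
a(l) = 162 + l (a(l) = l + 162 = 162 + l)
sqrt(b + a(A(4))) = sqrt(-437818 + (162 + (-8/5 + (8/5)*4))) = sqrt(-437818 + (162 + (-8/5 + 32/5))) = sqrt(-437818 + (162 + 24/5)) = sqrt(-437818 + 834/5) = sqrt(-2188256/5) = 4*I*sqrt(683830)/5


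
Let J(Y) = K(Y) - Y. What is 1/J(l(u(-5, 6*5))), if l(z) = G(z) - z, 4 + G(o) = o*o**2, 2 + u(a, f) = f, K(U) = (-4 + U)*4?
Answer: 1/65744 ≈ 1.5211e-5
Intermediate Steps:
K(U) = -16 + 4*U
u(a, f) = -2 + f
G(o) = -4 + o**3 (G(o) = -4 + o*o**2 = -4 + o**3)
l(z) = -4 + z**3 - z (l(z) = (-4 + z**3) - z = -4 + z**3 - z)
J(Y) = -16 + 3*Y (J(Y) = (-16 + 4*Y) - Y = -16 + 3*Y)
1/J(l(u(-5, 6*5))) = 1/(-16 + 3*(-4 + (-2 + 6*5)**3 - (-2 + 6*5))) = 1/(-16 + 3*(-4 + (-2 + 30)**3 - (-2 + 30))) = 1/(-16 + 3*(-4 + 28**3 - 1*28)) = 1/(-16 + 3*(-4 + 21952 - 28)) = 1/(-16 + 3*21920) = 1/(-16 + 65760) = 1/65744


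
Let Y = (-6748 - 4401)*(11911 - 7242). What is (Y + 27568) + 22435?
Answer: -52004678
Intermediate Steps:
Y = -52054681 (Y = -11149*4669 = -52054681)
(Y + 27568) + 22435 = (-52054681 + 27568) + 22435 = -52027113 + 22435 = -52004678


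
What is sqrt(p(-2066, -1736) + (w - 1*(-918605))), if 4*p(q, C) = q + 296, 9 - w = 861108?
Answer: sqrt(228254)/2 ≈ 238.88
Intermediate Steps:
w = -861099 (w = 9 - 1*861108 = 9 - 861108 = -861099)
p(q, C) = 74 + q/4 (p(q, C) = (q + 296)/4 = (296 + q)/4 = 74 + q/4)
sqrt(p(-2066, -1736) + (w - 1*(-918605))) = sqrt((74 + (1/4)*(-2066)) + (-861099 - 1*(-918605))) = sqrt((74 - 1033/2) + (-861099 + 918605)) = sqrt(-885/2 + 57506) = sqrt(114127/2) = sqrt(228254)/2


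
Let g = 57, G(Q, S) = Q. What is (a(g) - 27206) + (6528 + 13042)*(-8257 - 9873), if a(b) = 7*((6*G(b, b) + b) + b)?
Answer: -354828114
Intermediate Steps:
a(b) = 56*b (a(b) = 7*((6*b + b) + b) = 7*(7*b + b) = 7*(8*b) = 56*b)
(a(g) - 27206) + (6528 + 13042)*(-8257 - 9873) = (56*57 - 27206) + (6528 + 13042)*(-8257 - 9873) = (3192 - 27206) + 19570*(-18130) = -24014 - 354804100 = -354828114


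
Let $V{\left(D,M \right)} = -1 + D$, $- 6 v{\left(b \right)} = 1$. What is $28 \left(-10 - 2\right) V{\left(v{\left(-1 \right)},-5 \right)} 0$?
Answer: $0$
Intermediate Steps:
$v{\left(b \right)} = - \frac{1}{6}$ ($v{\left(b \right)} = \left(- \frac{1}{6}\right) 1 = - \frac{1}{6}$)
$28 \left(-10 - 2\right) V{\left(v{\left(-1 \right)},-5 \right)} 0 = 28 \left(-10 - 2\right) \left(-1 - \frac{1}{6}\right) 0 = 28 \left(-10 - 2\right) \left(\left(- \frac{7}{6}\right) 0\right) = 28 \left(-12\right) 0 = \left(-336\right) 0 = 0$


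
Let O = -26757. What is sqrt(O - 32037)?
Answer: I*sqrt(58794) ≈ 242.47*I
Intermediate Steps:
sqrt(O - 32037) = sqrt(-26757 - 32037) = sqrt(-58794) = I*sqrt(58794)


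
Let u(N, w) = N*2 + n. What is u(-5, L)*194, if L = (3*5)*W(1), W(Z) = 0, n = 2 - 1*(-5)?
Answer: -582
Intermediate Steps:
n = 7 (n = 2 + 5 = 7)
L = 0 (L = (3*5)*0 = 15*0 = 0)
u(N, w) = 7 + 2*N (u(N, w) = N*2 + 7 = 2*N + 7 = 7 + 2*N)
u(-5, L)*194 = (7 + 2*(-5))*194 = (7 - 10)*194 = -3*194 = -582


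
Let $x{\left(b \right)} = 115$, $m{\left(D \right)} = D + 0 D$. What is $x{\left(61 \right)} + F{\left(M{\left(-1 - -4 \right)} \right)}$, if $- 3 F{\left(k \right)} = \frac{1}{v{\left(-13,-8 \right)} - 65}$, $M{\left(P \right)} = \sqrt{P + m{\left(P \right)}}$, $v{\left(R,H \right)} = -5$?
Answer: $\frac{24151}{210} \approx 115.0$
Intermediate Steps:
$m{\left(D \right)} = D$ ($m{\left(D \right)} = D + 0 = D$)
$M{\left(P \right)} = \sqrt{2} \sqrt{P}$ ($M{\left(P \right)} = \sqrt{P + P} = \sqrt{2 P} = \sqrt{2} \sqrt{P}$)
$F{\left(k \right)} = \frac{1}{210}$ ($F{\left(k \right)} = - \frac{1}{3 \left(-5 - 65\right)} = - \frac{1}{3 \left(-70\right)} = \left(- \frac{1}{3}\right) \left(- \frac{1}{70}\right) = \frac{1}{210}$)
$x{\left(61 \right)} + F{\left(M{\left(-1 - -4 \right)} \right)} = 115 + \frac{1}{210} = \frac{24151}{210}$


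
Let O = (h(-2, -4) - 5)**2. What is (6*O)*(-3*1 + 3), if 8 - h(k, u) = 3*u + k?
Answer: 0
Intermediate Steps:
h(k, u) = 8 - k - 3*u (h(k, u) = 8 - (3*u + k) = 8 - (k + 3*u) = 8 + (-k - 3*u) = 8 - k - 3*u)
O = 289 (O = ((8 - 1*(-2) - 3*(-4)) - 5)**2 = ((8 + 2 + 12) - 5)**2 = (22 - 5)**2 = 17**2 = 289)
(6*O)*(-3*1 + 3) = (6*289)*(-3*1 + 3) = 1734*(-3 + 3) = 1734*0 = 0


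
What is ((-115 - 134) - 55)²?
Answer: 92416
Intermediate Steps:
((-115 - 134) - 55)² = (-249 - 55)² = (-304)² = 92416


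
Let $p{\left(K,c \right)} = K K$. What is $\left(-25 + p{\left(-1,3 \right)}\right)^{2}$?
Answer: $576$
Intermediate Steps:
$p{\left(K,c \right)} = K^{2}$
$\left(-25 + p{\left(-1,3 \right)}\right)^{2} = \left(-25 + \left(-1\right)^{2}\right)^{2} = \left(-25 + 1\right)^{2} = \left(-24\right)^{2} = 576$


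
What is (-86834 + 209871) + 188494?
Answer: 311531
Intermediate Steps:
(-86834 + 209871) + 188494 = 123037 + 188494 = 311531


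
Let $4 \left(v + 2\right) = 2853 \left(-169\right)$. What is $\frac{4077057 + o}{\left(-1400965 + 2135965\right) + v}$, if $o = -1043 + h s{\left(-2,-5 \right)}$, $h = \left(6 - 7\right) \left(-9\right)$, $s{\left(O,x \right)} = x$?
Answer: $\frac{16303876}{2457835} \approx 6.6334$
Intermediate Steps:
$v = - \frac{482165}{4}$ ($v = -2 + \frac{2853 \left(-169\right)}{4} = -2 + \frac{1}{4} \left(-482157\right) = -2 - \frac{482157}{4} = - \frac{482165}{4} \approx -1.2054 \cdot 10^{5}$)
$h = 9$ ($h = \left(-1\right) \left(-9\right) = 9$)
$o = -1088$ ($o = -1043 + 9 \left(-5\right) = -1043 - 45 = -1088$)
$\frac{4077057 + o}{\left(-1400965 + 2135965\right) + v} = \frac{4077057 - 1088}{\left(-1400965 + 2135965\right) - \frac{482165}{4}} = \frac{4075969}{735000 - \frac{482165}{4}} = \frac{4075969}{\frac{2457835}{4}} = 4075969 \cdot \frac{4}{2457835} = \frac{16303876}{2457835}$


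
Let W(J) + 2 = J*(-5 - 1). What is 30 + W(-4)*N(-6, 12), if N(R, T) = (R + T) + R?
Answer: 30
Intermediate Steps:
N(R, T) = T + 2*R
W(J) = -2 - 6*J (W(J) = -2 + J*(-5 - 1) = -2 + J*(-6) = -2 - 6*J)
30 + W(-4)*N(-6, 12) = 30 + (-2 - 6*(-4))*(12 + 2*(-6)) = 30 + (-2 + 24)*(12 - 12) = 30 + 22*0 = 30 + 0 = 30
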